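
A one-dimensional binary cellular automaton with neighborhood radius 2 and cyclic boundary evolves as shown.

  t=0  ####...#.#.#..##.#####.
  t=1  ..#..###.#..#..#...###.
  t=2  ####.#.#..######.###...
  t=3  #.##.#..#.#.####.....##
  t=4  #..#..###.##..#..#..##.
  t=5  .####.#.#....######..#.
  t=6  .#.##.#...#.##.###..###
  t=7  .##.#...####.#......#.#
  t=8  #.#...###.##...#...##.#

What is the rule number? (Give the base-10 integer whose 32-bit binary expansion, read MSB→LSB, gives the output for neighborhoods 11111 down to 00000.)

  nb #####: next=#  (t=0,i=19, bit31=1)
  nb ####.: next=#  (t=0,i=2, bit30=1)
  nb ###.#: next=#  (t=0,i=21, bit29=1)
  nb ###..: next=.  (t=0,i=3, bit28=0)
  nb ##.##: next=.  (t=0,i=16, bit27=0)
  nb ##.#.: next=.  (t=1,i=8, bit26=0)
  nb ##..#: next=.  (t=4,i=12, bit25=0)
  nb ##...: next=.  (t=0,i=4, bit24=0)
  nb #.###: next=.  (t=0,i=0, bit23=0)
  nb #.##.: next=.  (t=3,i=2, bit22=0)
  nb #.#.#: next=#  (t=0,i=9, bit21=1)
  nb #.#..: next=.  (t=0,i=11, bit20=0)
  nb #..##: next=.  (t=0,i=13, bit19=0)
  nb #..#.: next=#  (t=1,i=11, bit18=1)
  nb #...#: next=#  (t=0,i=5, bit17=1)
  nb #....: next=#  (t=3,i=17, bit16=1)
  nb .####: next=.  (t=0,i=1, bit15=0)
  nb .###.: next=.  (t=1,i=6, bit14=0)
  nb .##.#: next=#  (t=0,i=15, bit13=1)
  nb .##..: next=.  (t=4,i=11, bit12=0)
  nb .#.##: next=#  (t=3,i=11, bit11=1)
  nb .#.#.: next=.  (t=0,i=8, bit10=0)
  nb .#..#: next=#  (t=0,i=12, bit9=1)
  nb .#...: next=.  (t=1,i=16, bit8=0)
  nb ..###: next=#  (t=1,i=5, bit7=1)
  nb ..##.: next=.  (t=0,i=14, bit6=0)
  nb ..#.#: next=#  (t=0,i=7, bit5=1)
  nb ..#..: next=#  (t=1,i=2, bit4=1)
  nb ...##: next=#  (t=1,i=18, bit3=1)
  nb ...#.: next=#  (t=0,i=6, bit2=1)
  nb ....#: next=.  (t=3,i=19, bit1=0)
  nb .....: next=.  (t=3,i=18, bit0=0)
  bits 11100000001001110010101010111100 = 3760663228

3760663228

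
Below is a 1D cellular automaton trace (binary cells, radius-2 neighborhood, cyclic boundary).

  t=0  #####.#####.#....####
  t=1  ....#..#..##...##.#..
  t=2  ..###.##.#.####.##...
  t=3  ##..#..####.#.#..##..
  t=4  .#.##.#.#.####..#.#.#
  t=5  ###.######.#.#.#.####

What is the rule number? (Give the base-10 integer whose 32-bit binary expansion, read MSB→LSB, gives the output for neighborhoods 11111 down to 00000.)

  [31] ##### => .  t=0,i=0
  [30] ####. => .  t=0,i=3
  [29] ###.# => #  t=0,i=4
  [28] ###.. => #  t=4,i=13
  [27] ##.## => .  t=0,i=5
  [26] ##.#. => #  t=0,i=11
  [25] ##..# => .  t=3,i=2
  [24] ##... => #  t=1,i=12
  [23] #.### => .  t=0,i=6
  [22] #.##. => .  t=2,i=6
  [21] #.#.# => #  t=2,i=9
  [20] #.#.. => .  t=0,i=12
  [19] #..## => #  t=1,i=9
  [18] #..#. => #  t=1,i=6
  [17] #...# => #  t=1,i=13
  [16] #.... => .  t=0,i=14
  [15] .#### => #  t=0,i=7
  [14] .###. => .  t=2,i=3
  [13] .##.# => #  t=1,i=16
  [12] .##.. => #  t=1,i=11
  [11] .#.## => #  t=2,i=10
  [10] .#.#. => #  t=3,i=13
  [9] .#..# => .  t=1,i=5
  [8] .#... => .  t=0,i=13
  [7] ..### => .  t=0,i=17
  [6] ..##. => .  t=1,i=10
  [5] ..#.# => .  t=4,i=16
  [4] ..#.. => #  t=1,i=4
  [3] ...## => #  t=0,i=16
  [2] ...#. => #  t=1,i=3
  [1] ....# => #  t=0,i=15
  [0] ..... => .  t=1,i=0
  bits 00110101001011101011110000011110 = 892255262

892255262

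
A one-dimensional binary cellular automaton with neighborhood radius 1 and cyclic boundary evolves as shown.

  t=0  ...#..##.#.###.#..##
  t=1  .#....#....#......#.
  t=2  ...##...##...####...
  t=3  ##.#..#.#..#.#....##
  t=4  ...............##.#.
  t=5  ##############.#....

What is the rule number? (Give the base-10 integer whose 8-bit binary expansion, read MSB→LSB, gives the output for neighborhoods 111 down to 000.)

9

  [7] ### => .  t=0,i=12
  [6] ##. => .  t=0,i=7
  [5] #.# => .  t=0,i=8
  [4] #.. => .  t=0,i=0
  [3] .## => #  t=0,i=6
  [2] .#. => .  t=0,i=3
  [1] ..# => .  t=0,i=2
  [0] ... => #  t=0,i=1
  bits 00001001 = 9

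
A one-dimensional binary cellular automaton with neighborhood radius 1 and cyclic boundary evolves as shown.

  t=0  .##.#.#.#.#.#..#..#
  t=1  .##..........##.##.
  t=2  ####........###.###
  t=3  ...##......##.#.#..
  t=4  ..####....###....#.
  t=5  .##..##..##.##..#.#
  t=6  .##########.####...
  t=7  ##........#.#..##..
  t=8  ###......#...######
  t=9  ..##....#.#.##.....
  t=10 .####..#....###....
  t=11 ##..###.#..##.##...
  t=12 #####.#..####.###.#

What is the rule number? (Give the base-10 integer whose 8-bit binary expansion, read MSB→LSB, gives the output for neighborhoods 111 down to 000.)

  ###|.  b7=0 t=2,i=0
  ##.|#  b6=1 t=0,i=2
  #.#|.  b5=0 t=0,i=0
  #..|#  b4=1 t=0,i=13
  .##|#  b3=1 t=0,i=1
  .#.|.  b2=0 t=0,i=4
  ..#|#  b1=1 t=0,i=14
  ...|.  b0=0 t=1,i=4
  bits 01011010 = 90

90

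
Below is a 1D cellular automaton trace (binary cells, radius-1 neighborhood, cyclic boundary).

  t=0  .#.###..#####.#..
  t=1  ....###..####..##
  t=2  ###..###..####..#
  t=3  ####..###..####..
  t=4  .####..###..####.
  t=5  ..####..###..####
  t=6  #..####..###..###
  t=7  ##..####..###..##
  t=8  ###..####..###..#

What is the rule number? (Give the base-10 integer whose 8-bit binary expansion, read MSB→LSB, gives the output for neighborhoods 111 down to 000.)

  nb ###: next=#  (t=0,i=4, bit7=1)
  nb ##.: next=#  (t=0,i=5, bit6=1)
  nb #.#: next=.  (t=0,i=2, bit5=0)
  nb #..: next=#  (t=0,i=6, bit4=1)
  nb .##: next=.  (t=0,i=3, bit3=0)
  nb .#.: next=.  (t=0,i=1, bit2=0)
  nb ..#: next=.  (t=0,i=0, bit1=0)
  nb ...: next=#  (t=0,i=16, bit0=1)
  bits 11010001 = 209

209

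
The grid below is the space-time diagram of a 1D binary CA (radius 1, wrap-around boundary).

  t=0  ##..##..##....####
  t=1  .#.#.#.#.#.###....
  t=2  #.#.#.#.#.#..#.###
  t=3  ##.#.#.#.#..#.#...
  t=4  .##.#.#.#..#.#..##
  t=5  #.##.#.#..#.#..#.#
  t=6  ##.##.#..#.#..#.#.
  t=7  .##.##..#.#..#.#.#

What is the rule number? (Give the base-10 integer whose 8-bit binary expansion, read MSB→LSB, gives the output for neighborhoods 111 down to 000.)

  ###|.  b7=0 t=0,i=0
  ##.|#  b6=1 t=0,i=1
  #.#|#  b5=1 t=1,i=2
  #..|.  b4=0 t=0,i=2
  .##|.  b3=0 t=0,i=4
  .#.|.  b2=0 t=1,i=1
  ..#|#  b1=1 t=0,i=3
  ...|#  b0=1 t=0,i=11
  bits 01100011 = 99

99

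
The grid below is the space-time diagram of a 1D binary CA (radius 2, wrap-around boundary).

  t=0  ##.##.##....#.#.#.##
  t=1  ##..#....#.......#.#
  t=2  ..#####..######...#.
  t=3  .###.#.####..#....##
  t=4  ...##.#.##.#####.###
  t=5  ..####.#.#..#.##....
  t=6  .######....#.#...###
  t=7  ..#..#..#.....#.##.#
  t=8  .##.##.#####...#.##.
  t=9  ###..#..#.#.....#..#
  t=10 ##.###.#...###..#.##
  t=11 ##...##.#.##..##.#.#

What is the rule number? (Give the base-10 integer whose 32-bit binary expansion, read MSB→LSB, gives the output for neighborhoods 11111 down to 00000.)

1712171481

  [31] ##### => .  t=2,i=4
  [30] ####. => #  t=0,i=0
  [29] ###.# => #  t=0,i=1
  [28] ###.. => .  t=1,i=1
  [27] ##.## => .  t=0,i=2
  [26] ##.#. => #  t=3,i=4
  [25] ##..# => #  t=1,i=2
  [24] ##... => .  t=0,i=8
  [23] #.### => .  t=0,i=18
  [22] #.##. => .  t=0,i=3
  [21] #.#.# => .  t=0,i=14
  [20] #.#.. => .  t=5,i=9
  [19] #..## => #  t=2,i=8
  [18] #..#. => #  t=1,i=3
  [17] #...# => .  t=2,i=0
  [16] #.... => #  t=0,i=9
  [15] .#### => #  t=0,i=19
  [14] .###. => .  t=1,i=0
  [13] .##.# => #  t=0,i=4
  [12] .##.. => .  t=0,i=7
  [11] .#.## => #  t=0,i=17
  [10] .#.#. => .  t=0,i=13
  [9] .#..# => .  t=5,i=10
  [8] .#... => #  t=1,i=5
  [7] ..### => #  t=2,i=2
  [6] ..##. => #  t=3,i=18
  [5] ..#.# => .  t=0,i=12
  [4] ..#.. => #  t=1,i=4
  [3] ...## => #  t=2,i=1
  [2] ...#. => .  t=0,i=11
  [1] ....# => .  t=0,i=10
  [0] ..... => #  t=1,i=12
  bits 01100110000011011010100111011001 = 1712171481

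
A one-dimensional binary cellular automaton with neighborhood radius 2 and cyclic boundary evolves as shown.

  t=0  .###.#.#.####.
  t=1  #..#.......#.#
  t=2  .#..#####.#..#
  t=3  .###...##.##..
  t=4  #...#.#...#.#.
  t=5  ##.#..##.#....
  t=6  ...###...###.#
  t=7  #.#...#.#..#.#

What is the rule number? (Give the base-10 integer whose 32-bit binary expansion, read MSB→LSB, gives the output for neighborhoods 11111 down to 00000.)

  [31] ##### => .  t=2,i=6
  [30] ####. => #  t=0,i=11
  [29] ###.# => #  t=0,i=3
  [28] ###.. => .  t=0,i=12
  [27] ##.## => .  t=3,i=9
  [26] ##.#. => .  t=0,i=4
  [25] ##..# => #  t=0,i=13
  [24] ##... => #  t=3,i=4
  [23] #.### => .  t=0,i=9
  [22] #.##. => #  t=1,i=13
  [21] #.#.# => .  t=0,i=5
  [20] #.#.. => #  t=2,i=1
  [19] #..## => #  t=0,i=0
  [18] #..#. => .  t=1,i=2
  [17] #...# => .  t=3,i=5
  [16] #.... => #  t=1,i=5
  [15] .#### => .  t=0,i=10
  [14] .###. => .  t=0,i=2
  [13] .##.# => .  t=3,i=8
  [12] .##.. => .  t=1,i=0
  [11] .#.## => .  t=0,i=8
  [10] .#.#. => .  t=0,i=6
  [9] .#..# => #  t=2,i=2
  [8] .#... => #  t=1,i=4
  [7] ..### => .  t=0,i=1
  [6] ..##. => .  t=3,i=7
  [5] ..#.# => .  t=1,i=11
  [4] ..#.. => .  t=1,i=3
  [3] ...## => #  t=3,i=0
  [2] ...#. => #  t=1,i=10
  [1] ....# => .  t=1,i=9
  [0] ..... => #  t=1,i=6
  bits 01100011010110010000001100001101 = 1666777869

1666777869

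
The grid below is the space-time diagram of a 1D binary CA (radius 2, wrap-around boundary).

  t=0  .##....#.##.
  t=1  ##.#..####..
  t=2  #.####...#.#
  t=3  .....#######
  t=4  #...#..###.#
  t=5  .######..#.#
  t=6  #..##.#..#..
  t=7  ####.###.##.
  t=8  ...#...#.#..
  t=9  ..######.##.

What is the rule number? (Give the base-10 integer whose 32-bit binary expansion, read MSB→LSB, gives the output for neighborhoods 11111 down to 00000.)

3042577276

  [31] ##### => #  t=3,i=7
  [30] ####. => .  t=1,i=8
  [29] ###.# => #  t=4,i=9
  [28] ###.. => #  t=1,i=9
  [27] ##.## => .  t=2,i=1
  [26] ##.#. => #  t=1,i=2
  [25] ##..# => .  t=0,i=11
  [24] ##... => #  t=0,i=3
  [23] #.### => .  t=2,i=2
  [22] #.##. => #  t=0,i=9
  [21] #.#.# => .  t=5,i=11
  [20] #.#.. => #  t=1,i=3
  [19] #..## => #  t=0,i=0
  [18] #..#. => .  t=5,i=8
  [17] #...# => #  t=2,i=7
  [16] #.... => .  t=0,i=4
  [15] .#### => .  t=1,i=7
  [14] .###. => .  t=4,i=8
  [13] .##.# => .  t=1,i=1
  [12] .##.. => .  t=0,i=2
  [11] .#.## => #  t=0,i=8
  [10] .#.#. => .  t=5,i=10
  [9] .#..# => #  t=1,i=4
  [8] .#... => #  t=8,i=4
  [7] ..### => .  t=1,i=6
  [6] ..##. => #  t=0,i=1
  [5] ..#.# => #  t=0,i=7
  [4] ..#.. => #  t=4,i=4
  [3] ...## => #  t=3,i=4
  [2] ...#. => #  t=0,i=6
  [1] ....# => .  t=0,i=5
  [0] ..... => .  t=3,i=2
  bits 10110101010110100000101101111100 = 3042577276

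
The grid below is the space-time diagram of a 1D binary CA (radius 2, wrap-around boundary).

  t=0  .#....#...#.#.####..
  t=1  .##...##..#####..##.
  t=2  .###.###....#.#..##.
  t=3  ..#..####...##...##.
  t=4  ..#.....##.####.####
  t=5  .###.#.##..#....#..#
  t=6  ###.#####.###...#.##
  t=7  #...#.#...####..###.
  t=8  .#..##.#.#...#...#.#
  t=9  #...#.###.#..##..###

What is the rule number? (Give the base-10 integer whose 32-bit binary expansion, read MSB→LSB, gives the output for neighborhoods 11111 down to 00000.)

2514771321

  #####|#  b31=1 t=1,i=12
  ####.|.  b30=0 t=0,i=16
  ###.#|.  b29=0 t=2,i=3
  ###..|#  b28=1 t=0,i=17
  ##.##|.  b27=0 t=2,i=4
  ##.#.|#  b26=1 t=5,i=4
  ##..#|.  b25=0 t=1,i=8
  ##...|#  b24=1 t=0,i=18
  #.###|#  b23=1 t=0,i=14
  #.##.|#  b22=1 t=5,i=7
  #.#.#|#  b21=1 t=0,i=12
  #.#..|.  b20=0 t=2,i=14
  #..##|.  b19=0 t=1,i=0
  #..#.|#  b18=1 t=4,i=1
  #...#|.  b17=0 t=0,i=8
  #....|.  b16=0 t=0,i=3
  .####|.  b15=0 t=0,i=15
  .###.|#  b14=1 t=2,i=2
  .##.#|.  b13=0 t=4,i=9
  .##..|#  b12=1 t=1,i=2
  .#.##|#  b11=1 t=0,i=13
  .#.#.|#  b10=1 t=0,i=11
  .#..#|.  b9=0 t=2,i=15
  .#...|#  b8=1 t=0,i=2
  ..###|.  b7=0 t=1,i=10
  ..##.|#  b6=1 t=1,i=1
  ..#.#|#  b5=1 t=0,i=10
  ..#..|#  b4=1 t=0,i=1
  ...##|#  b3=1 t=1,i=5
  ...#.|.  b2=0 t=0,i=0
  ....#|.  b1=0 t=0,i=4
  .....|#  b0=1 t=4,i=5
  bits 10010101111001000101110101111001 = 2514771321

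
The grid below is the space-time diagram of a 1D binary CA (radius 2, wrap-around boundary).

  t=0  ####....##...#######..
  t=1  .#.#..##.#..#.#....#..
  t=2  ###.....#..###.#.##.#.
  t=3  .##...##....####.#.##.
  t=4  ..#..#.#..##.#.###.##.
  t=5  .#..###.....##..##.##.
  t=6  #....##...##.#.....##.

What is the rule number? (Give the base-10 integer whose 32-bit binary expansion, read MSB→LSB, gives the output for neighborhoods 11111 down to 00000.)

  ##### -> .   bit 31 = 0  t=0,i=15
  ####. -> .   bit 30 = 0  t=0,i=2
  ###.# -> #   bit 29 = 1  t=2,i=13
  ###.. -> #   bit 28 = 1  t=0,i=3
  ##.## -> .   bit 27 = 0  t=4,i=18
  ##.#. -> #   bit 26 = 1  t=1,i=8
  ##..# -> .   bit 25 = 0  t=0,i=20
  ##... -> .   bit 24 = 0  t=0,i=4
  #.### -> .   bit 23 = 0  t=2,i=0
  #.##. -> #   bit 22 = 1  t=2,i=17
  #.#.# -> #   bit 21 = 1  t=2,i=15
  #.#.. -> .   bit 20 = 0  t=1,i=3
  #..## -> .   bit 19 = 0  t=0,i=21
  #..#. -> #   bit 18 = 1  t=1,i=11
  #...# -> .   bit 17 = 0  t=0,i=11
  #.... -> .   bit 16 = 0  t=0,i=5
  .#### -> #   bit 15 = 1  t=0,i=1
  .###. -> #   bit 14 = 1  t=2,i=1
  .##.# -> .   bit 13 = 0  t=1,i=7
  .##.. -> #   bit 12 = 1  t=0,i=9
  .#.## -> .   bit 11 = 0  t=2,i=16
  .#.#. -> #   bit 10 = 1  t=1,i=2
  .#..# -> .   bit 9 = 0  t=1,i=4
  .#... -> #   bit 8 = 1  t=1,i=15
  ..### -> .   bit 7 = 0  t=0,i=0
  ..##. -> .   bit 6 = 0  t=0,i=8
  ..#.# -> #   bit 5 = 1  t=1,i=1
  ..#.. -> .   bit 4 = 0  t=1,i=19
  ...## -> #   bit 3 = 1  t=0,i=7
  ...#. -> #   bit 2 = 1  t=1,i=0
  ....# -> #   bit 1 = 1  t=0,i=6
  ..... -> .   bit 0 = 0  t=2,i=5
  bits 00110100011001001101010100101110 = 879023406

879023406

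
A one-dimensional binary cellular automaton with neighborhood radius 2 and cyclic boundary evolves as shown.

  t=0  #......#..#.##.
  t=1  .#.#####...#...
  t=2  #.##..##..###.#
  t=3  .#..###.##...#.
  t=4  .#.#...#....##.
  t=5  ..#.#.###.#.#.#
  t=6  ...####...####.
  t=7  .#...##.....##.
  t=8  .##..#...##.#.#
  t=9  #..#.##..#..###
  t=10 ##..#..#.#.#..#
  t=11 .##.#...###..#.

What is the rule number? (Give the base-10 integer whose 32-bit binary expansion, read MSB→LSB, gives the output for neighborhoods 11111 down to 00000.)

  [31] ##### => .  t=1,i=5
  [30] ####. => #  t=1,i=6
  [29] ###.# => .  t=2,i=12
  [28] ###.. => #  t=1,i=7
  [27] ##.## => #  t=2,i=1
  [26] ##.#. => .  t=0,i=14
  [25] ##..# => #  t=2,i=4
  [24] ##... => .  t=1,i=8
  [23] #.### => #  t=1,i=3
  [22] #.##. => .  t=0,i=12
  [21] #.#.# => #  t=5,i=4
  [20] #.#.. => .  t=0,i=0
  [19] #..## => #  t=2,i=5
  [18] #..#. => .  t=0,i=9
  [17] #...# => .  t=1,i=9
  [16] #.... => .  t=0,i=2
  [15] .#### => .  t=1,i=4
  [14] .###. => .  t=2,i=11
  [13] .##.# => .  t=0,i=13
  [12] .##.. => .  t=2,i=3
  [11] .#.## => #  t=0,i=11
  [10] .#.#. => #  t=4,i=2
  [9] .#..# => .  t=0,i=8
  [8] .#... => #  t=0,i=1
  [7] ..### => .  t=2,i=10
  [6] ..##. => #  t=2,i=6
  [5] ..#.# => .  t=0,i=10
  [4] ..#.. => #  t=0,i=7
  [3] ...## => .  t=4,i=11
  [2] ...#. => #  t=0,i=6
  [1] ....# => #  t=0,i=5
  [0] ..... => #  t=0,i=3
  bits 01011010101010000000110101010111 = 1520962903

1520962903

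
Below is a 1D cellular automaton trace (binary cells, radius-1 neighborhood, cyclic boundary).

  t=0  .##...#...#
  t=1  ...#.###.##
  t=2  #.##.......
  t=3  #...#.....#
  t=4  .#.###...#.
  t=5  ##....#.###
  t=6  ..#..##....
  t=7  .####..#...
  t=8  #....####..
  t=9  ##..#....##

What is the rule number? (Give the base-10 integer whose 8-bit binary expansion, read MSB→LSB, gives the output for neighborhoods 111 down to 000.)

22

  nb ###: next=.  (t=1,i=6, bit7=0)
  nb ##.: next=.  (t=0,i=2, bit6=0)
  nb #.#: next=.  (t=0,i=0, bit5=0)
  nb #..: next=#  (t=0,i=3, bit4=1)
  nb .##: next=.  (t=0,i=1, bit3=0)
  nb .#.: next=#  (t=0,i=6, bit2=1)
  nb ..#: next=#  (t=0,i=5, bit1=1)
  nb ...: next=.  (t=0,i=4, bit0=0)
  bits 00010110 = 22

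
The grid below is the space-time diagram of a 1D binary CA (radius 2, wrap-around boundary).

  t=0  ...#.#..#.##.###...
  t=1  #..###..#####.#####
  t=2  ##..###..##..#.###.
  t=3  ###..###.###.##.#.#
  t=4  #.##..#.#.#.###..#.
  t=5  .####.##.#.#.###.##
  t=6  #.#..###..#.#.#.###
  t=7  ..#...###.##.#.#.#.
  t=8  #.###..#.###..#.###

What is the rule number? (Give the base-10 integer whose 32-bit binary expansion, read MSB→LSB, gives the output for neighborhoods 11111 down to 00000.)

2605972849

  ##### -> #   bit 31 = 1  t=1,i=10
  ####. -> .   bit 30 = 0  t=1,i=11
  ###.# -> .   bit 29 = 0  t=1,i=12
  ###.. -> #   bit 28 = 1  t=0,i=15
  ##.## -> #   bit 27 = 1  t=0,i=12
  ##.#. -> .   bit 26 = 0  t=3,i=15
  ##..# -> #   bit 25 = 1  t=1,i=1
  ##... -> #   bit 24 = 1  t=0,i=16
  #.### -> .   bit 23 = 0  t=0,i=13
  #.##. -> #   bit 22 = 1  t=0,i=10
  #.#.# -> .   bit 21 = 0  t=3,i=16
  #.#.. -> #   bit 20 = 1  t=0,i=5
  #..## -> .   bit 19 = 0  t=1,i=2
  #..#. -> .   bit 18 = 0  t=0,i=7
  #...# -> #   bit 17 = 1  t=7,i=0
  #.... -> #   bit 16 = 1  t=0,i=17
  .#### -> #   bit 15 = 1  t=1,i=9
  .###. -> #   bit 14 = 1  t=0,i=14
  .##.# -> #   bit 13 = 1  t=0,i=11
  .##.. -> #   bit 12 = 1  t=2,i=1
  .#.## -> #   bit 11 = 1  t=0,i=9
  .#.#. -> #   bit 10 = 1  t=0,i=4
  .#..# -> .   bit 9 = 0  t=0,i=6
  .#... -> #   bit 8 = 1  t=7,i=3
  ..### -> .   bit 7 = 0  t=1,i=3
  ..##. -> #   bit 6 = 1  t=2,i=9
  ..#.# -> #   bit 5 = 1  t=0,i=3
  ..#.. -> #   bit 4 = 1  t=7,i=2
  ...## -> .   bit 3 = 0  t=7,i=5
  ...#. -> .   bit 2 = 0  t=0,i=2
  ....# -> .   bit 1 = 0  t=0,i=1
  ..... -> #   bit 0 = 1  t=0,i=0
  bits 10011011010100111111110101110001 = 2605972849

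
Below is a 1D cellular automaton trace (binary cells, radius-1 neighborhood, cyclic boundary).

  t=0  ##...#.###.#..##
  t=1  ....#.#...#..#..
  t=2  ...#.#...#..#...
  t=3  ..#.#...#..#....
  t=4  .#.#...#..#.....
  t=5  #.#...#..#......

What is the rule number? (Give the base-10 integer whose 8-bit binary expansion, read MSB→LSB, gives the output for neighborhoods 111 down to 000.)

  ###|.  b7=0 t=0,i=0
  ##.|.  b6=0 t=0,i=1
  #.#|#  b5=1 t=0,i=6
  #..|.  b4=0 t=0,i=2
  .##|.  b3=0 t=0,i=7
  .#.|.  b2=0 t=0,i=5
  ..#|#  b1=1 t=0,i=4
  ...|.  b0=0 t=0,i=3
  bits 00100010 = 34

34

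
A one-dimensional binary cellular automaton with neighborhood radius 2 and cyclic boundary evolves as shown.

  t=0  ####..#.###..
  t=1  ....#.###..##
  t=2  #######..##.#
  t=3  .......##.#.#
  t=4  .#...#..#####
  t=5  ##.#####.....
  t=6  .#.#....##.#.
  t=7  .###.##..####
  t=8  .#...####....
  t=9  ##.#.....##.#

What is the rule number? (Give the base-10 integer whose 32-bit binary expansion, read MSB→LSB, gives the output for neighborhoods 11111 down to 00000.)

133905974

  ##### -> .   bit 31 = 0  t=2,i=1
  ####. -> .   bit 30 = 0  t=0,i=2
  ###.# -> .   bit 29 = 0  t=4,i=12
  ###.. -> .   bit 28 = 0  t=0,i=3
  ##.## -> .   bit 27 = 0  t=2,i=11
  ##.#. -> #   bit 26 = 1  t=3,i=9
  ##..# -> #   bit 25 = 1  t=0,i=4
  ##... -> #   bit 24 = 1  t=1,i=0
  #.### -> #   bit 23 = 1  t=0,i=8
  #.##. -> #   bit 22 = 1  t=7,i=5
  #.#.# -> #   bit 21 = 1  t=3,i=10
  #.#.. -> #   bit 20 = 1  t=3,i=12
  #..## -> #   bit 19 = 1  t=0,i=12
  #..#. -> .   bit 18 = 0  t=0,i=5
  #...# -> #   bit 17 = 1  t=4,i=3
  #.... -> #   bit 16 = 1  t=1,i=1
  .#### -> .   bit 15 = 0  t=0,i=1
  .###. -> .   bit 14 = 0  t=0,i=9
  .##.# -> #   bit 13 = 1  t=2,i=10
  .##.. -> #   bit 12 = 1  t=1,i=12
  .#.## -> #   bit 11 = 1  t=0,i=7
  .#.#. -> #   bit 10 = 1  t=3,i=11
  .#..# -> #   bit 9 = 1  t=4,i=6
  .#... -> .   bit 8 = 0  t=3,i=0
  ..### -> .   bit 7 = 0  t=0,i=0
  ..##. -> .   bit 6 = 0  t=1,i=11
  ..#.# -> #   bit 5 = 1  t=0,i=6
  ..#.. -> #   bit 4 = 1  t=4,i=5
  ...## -> .   bit 3 = 0  t=3,i=6
  ...#. -> #   bit 2 = 1  t=1,i=3
  ....# -> #   bit 1 = 1  t=1,i=2
  ..... -> .   bit 0 = 0  t=3,i=2
  bits 00000111111110110011111000110110 = 133905974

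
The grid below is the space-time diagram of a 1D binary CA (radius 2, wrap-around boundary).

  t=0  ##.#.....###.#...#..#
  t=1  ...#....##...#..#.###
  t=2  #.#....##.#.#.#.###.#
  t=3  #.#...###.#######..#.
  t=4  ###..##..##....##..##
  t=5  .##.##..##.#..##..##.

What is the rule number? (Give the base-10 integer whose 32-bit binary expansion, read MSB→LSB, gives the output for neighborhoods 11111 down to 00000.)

1505242860

  ##### -> .   bit 31 = 0  t=3,i=12
  ####. -> #   bit 30 = 1  t=3,i=15
  ###.# -> .   bit 29 = 0  t=0,i=1
  ###.. -> #   bit 28 = 1  t=1,i=20
  ##.## -> #   bit 27 = 1  t=2,i=19
  ##.#. -> .   bit 26 = 0  t=0,i=2
  ##..# -> .   bit 25 = 0  t=3,i=17
  ##... -> #   bit 24 = 1  t=1,i=0
  #.### -> #   bit 23 = 1  t=1,i=18
  #.##. -> .   bit 22 = 0  t=2,i=20
  #.#.# -> #   bit 21 = 1  t=2,i=10
  #.#.. -> #   bit 20 = 1  t=0,i=3
  #..## -> #   bit 19 = 1  t=0,i=19
  #..#. -> .   bit 18 = 0  t=1,i=15
  #...# -> .   bit 17 = 0  t=0,i=15
  #.... -> .   bit 16 = 0  t=0,i=5
  .#### -> .   bit 15 = 0  t=3,i=11
  .###. -> .   bit 14 = 0  t=0,i=0
  .##.# -> #   bit 13 = 1  t=2,i=0
  .##.. -> .   bit 12 = 0  t=1,i=9
  .#.## -> #   bit 11 = 1  t=1,i=17
  .#.#. -> #   bit 10 = 1  t=2,i=11
  .#..# -> #   bit 9 = 1  t=0,i=18
  .#... -> .   bit 8 = 0  t=0,i=4
  ..### -> #   bit 7 = 1  t=0,i=9
  ..##. -> #   bit 6 = 1  t=1,i=8
  ..#.# -> #   bit 5 = 1  t=1,i=16
  ..#.. -> .   bit 4 = 0  t=0,i=17
  ...## -> #   bit 3 = 1  t=0,i=8
  ...#. -> #   bit 2 = 1  t=0,i=16
  ....# -> .   bit 1 = 0  t=0,i=7
  ..... -> .   bit 0 = 0  t=0,i=6
  bits 01011001101110000010111011101100 = 1505242860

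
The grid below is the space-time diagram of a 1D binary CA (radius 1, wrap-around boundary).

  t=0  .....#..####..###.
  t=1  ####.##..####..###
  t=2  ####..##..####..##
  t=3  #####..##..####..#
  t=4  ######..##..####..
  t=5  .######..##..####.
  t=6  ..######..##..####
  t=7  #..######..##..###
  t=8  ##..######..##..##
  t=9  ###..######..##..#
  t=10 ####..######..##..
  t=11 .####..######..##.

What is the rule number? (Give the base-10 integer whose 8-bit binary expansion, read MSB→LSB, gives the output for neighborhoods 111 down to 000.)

213

  nb ###: next=#  (t=0,i=9, bit7=1)
  nb ##.: next=#  (t=0,i=11, bit6=1)
  nb #.#: next=.  (t=1,i=4, bit5=0)
  nb #..: next=#  (t=0,i=6, bit4=1)
  nb .##: next=.  (t=0,i=8, bit3=0)
  nb .#.: next=#  (t=0,i=5, bit2=1)
  nb ..#: next=.  (t=0,i=4, bit1=0)
  nb ...: next=#  (t=0,i=0, bit0=1)
  bits 11010101 = 213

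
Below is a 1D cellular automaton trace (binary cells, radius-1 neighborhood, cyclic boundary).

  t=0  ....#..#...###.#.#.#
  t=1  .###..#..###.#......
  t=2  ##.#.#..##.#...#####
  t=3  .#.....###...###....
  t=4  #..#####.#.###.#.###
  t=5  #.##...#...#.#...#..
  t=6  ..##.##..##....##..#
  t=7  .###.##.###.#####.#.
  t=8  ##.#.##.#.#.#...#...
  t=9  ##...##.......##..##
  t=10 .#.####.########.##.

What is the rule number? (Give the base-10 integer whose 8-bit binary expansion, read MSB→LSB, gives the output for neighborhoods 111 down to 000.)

75

  ### -> .   bit 7 = 0  t=0,i=12
  ##. -> #   bit 6 = 1  t=0,i=13
  #.# -> .   bit 5 = 0  t=0,i=14
  #.. -> .   bit 4 = 0  t=0,i=0
  .## -> #   bit 3 = 1  t=0,i=11
  .#. -> .   bit 2 = 0  t=0,i=4
  ..# -> #   bit 1 = 1  t=0,i=3
  ... -> #   bit 0 = 1  t=0,i=1
  bits 01001011 = 75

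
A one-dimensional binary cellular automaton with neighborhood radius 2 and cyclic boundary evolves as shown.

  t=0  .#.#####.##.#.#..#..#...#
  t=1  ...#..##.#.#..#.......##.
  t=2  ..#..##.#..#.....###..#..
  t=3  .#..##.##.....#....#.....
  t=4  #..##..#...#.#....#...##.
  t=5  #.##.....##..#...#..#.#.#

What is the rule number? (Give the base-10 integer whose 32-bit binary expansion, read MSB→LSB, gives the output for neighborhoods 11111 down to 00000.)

1960443973

  nb #####: next=.  (t=0,i=5, bit31=0)
  nb ####.: next=#  (t=0,i=6, bit30=1)
  nb ###.#: next=#  (t=0,i=7, bit29=1)
  nb ###..: next=#  (t=2,i=19, bit28=1)
  nb ##.##: next=.  (t=0,i=8, bit27=0)
  nb ##.#.: next=#  (t=0,i=11, bit26=1)
  nb ##..#: next=.  (t=2,i=20, bit25=0)
  nb ##...: next=.  (t=1,i=24, bit24=0)
  nb #.###: next=#  (t=0,i=3, bit23=1)
  nb #.##.: next=#  (t=0,i=9, bit22=1)
  nb #.#.#: next=.  (t=0,i=1, bit21=0)
  nb #.#..: next=#  (t=0,i=14, bit20=1)
  nb #..##: next=#  (t=1,i=5, bit19=1)
  nb #..#.: next=.  (t=0,i=16, bit18=0)
  nb #...#: next=#  (t=0,i=22, bit17=1)
  nb #....: next=.  (t=1,i=0, bit16=0)
  nb .####: next=.  (t=0,i=4, bit15=0)
  nb .###.: next=.  (t=2,i=18, bit14=0)
  nb .##.#: next=.  (t=0,i=10, bit13=0)
  nb .##..: next=.  (t=1,i=23, bit12=0)
  nb .#.##: next=.  (t=0,i=2, bit11=0)
  nb .#.#.: next=.  (t=0,i=0, bit10=0)
  nb .#..#: next=.  (t=0,i=15, bit9=0)
  nb .#...: next=.  (t=0,i=21, bit8=0)
  nb ..###: next=.  (t=2,i=17, bit7=0)
  nb ..##.: next=#  (t=1,i=6, bit6=1)
  nb ..#.#: next=.  (t=0,i=24, bit5=0)
  nb ..#..: next=.  (t=0,i=17, bit4=0)
  nb ...##: next=.  (t=1,i=21, bit3=0)
  nb ...#.: next=#  (t=0,i=23, bit2=1)
  nb ....#: next=.  (t=1,i=1, bit1=0)
  nb .....: next=#  (t=1,i=17, bit0=1)
  bits 01110100110110100000000001000101 = 1960443973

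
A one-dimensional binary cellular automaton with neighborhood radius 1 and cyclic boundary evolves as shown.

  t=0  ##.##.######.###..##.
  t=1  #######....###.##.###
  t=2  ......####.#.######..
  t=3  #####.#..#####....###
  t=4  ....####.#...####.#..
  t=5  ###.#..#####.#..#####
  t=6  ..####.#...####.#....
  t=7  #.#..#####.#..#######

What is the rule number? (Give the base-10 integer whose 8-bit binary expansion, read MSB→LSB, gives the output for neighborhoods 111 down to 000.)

  ### -> .   bit 7 = 0  t=0,i=7
  ##. -> #   bit 6 = 1  t=0,i=1
  #.# -> #   bit 5 = 1  t=0,i=2
  #.. -> #   bit 4 = 1  t=0,i=16
  .## -> #   bit 3 = 1  t=0,i=0
  .#. -> #   bit 2 = 1  t=2,i=11
  ..# -> .   bit 1 = 0  t=0,i=17
  ... -> #   bit 0 = 1  t=1,i=8
  bits 01111101 = 125

125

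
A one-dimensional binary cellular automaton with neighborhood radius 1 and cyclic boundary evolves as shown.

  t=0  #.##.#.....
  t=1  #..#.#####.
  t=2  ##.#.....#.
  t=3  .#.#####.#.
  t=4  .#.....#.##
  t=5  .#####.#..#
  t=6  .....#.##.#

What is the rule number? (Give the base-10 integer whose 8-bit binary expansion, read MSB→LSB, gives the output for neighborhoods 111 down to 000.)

85

  nb ###: next=.  (t=1,i=6, bit7=0)
  nb ##.: next=#  (t=0,i=3, bit6=1)
  nb #.#: next=.  (t=0,i=1, bit5=0)
  nb #..: next=#  (t=0,i=6, bit4=1)
  nb .##: next=.  (t=0,i=2, bit3=0)
  nb .#.: next=#  (t=0,i=0, bit2=1)
  nb ..#: next=.  (t=0,i=10, bit1=0)
  nb ...: next=#  (t=0,i=7, bit0=1)
  bits 01010101 = 85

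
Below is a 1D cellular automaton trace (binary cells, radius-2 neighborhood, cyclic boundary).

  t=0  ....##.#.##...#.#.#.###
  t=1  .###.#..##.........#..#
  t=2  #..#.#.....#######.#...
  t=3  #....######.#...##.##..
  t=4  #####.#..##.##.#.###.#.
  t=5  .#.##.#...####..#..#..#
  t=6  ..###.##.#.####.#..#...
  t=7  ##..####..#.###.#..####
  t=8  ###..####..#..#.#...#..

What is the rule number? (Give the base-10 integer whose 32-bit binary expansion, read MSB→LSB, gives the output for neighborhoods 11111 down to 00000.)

  [31] ##### => .  t=2,i=13
  [30] ####. => #  t=2,i=16
  [29] ###.# => #  t=1,i=3
  [28] ###.. => #  t=0,i=22
  [27] ##.## => #  t=3,i=18
  [26] ##.#. => .  t=0,i=6
  [25] ##..# => #  t=3,i=21
  [24] ##... => .  t=0,i=0
  [23] #.### => .  t=0,i=20
  [22] #.##. => #  t=0,i=9
  [21] #.#.# => .  t=0,i=7
  [20] #.#.. => #  t=1,i=5
  [19] #..## => .  t=1,i=7
  [18] #..#. => .  t=1,i=21
  [17] #...# => .  t=0,i=12
  [16] #.... => #  t=0,i=1
  [15] .#### => #  t=2,i=12
  [14] .###. => .  t=0,i=21
  [13] .##.# => #  t=0,i=5
  [12] .##.. => .  t=0,i=10
  [11] .#.## => #  t=0,i=8
  [10] .#.#. => .  t=0,i=15
  [9] .#..# => .  t=1,i=6
  [8] .#... => #  t=2,i=6
  [7] ..### => .  t=2,i=11
  [6] ..##. => .  t=0,i=4
  [5] ..#.# => .  t=0,i=14
  [4] ..#.. => #  t=1,i=19
  [3] ...## => #  t=0,i=3
  [2] ...#. => .  t=0,i=13
  [1] ....# => #  t=0,i=2
  [0] ..... => #  t=1,i=12
  bits 01111010010100011010100100011011 = 2052172059

2052172059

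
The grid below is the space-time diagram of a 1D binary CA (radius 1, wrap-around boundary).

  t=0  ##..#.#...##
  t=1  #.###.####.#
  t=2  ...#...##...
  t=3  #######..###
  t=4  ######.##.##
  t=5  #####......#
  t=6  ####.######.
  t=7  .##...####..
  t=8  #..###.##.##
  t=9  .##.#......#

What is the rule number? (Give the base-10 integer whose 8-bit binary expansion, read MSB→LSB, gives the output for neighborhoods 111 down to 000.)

  [7] ### => #  t=0,i=0
  [6] ##. => .  t=0,i=1
  [5] #.# => .  t=0,i=5
  [4] #.. => #  t=0,i=2
  [3] .## => .  t=0,i=10
  [2] .#. => #  t=0,i=4
  [1] ..# => #  t=0,i=3
  [0] ... => #  t=0,i=8
  bits 10010111 = 151

151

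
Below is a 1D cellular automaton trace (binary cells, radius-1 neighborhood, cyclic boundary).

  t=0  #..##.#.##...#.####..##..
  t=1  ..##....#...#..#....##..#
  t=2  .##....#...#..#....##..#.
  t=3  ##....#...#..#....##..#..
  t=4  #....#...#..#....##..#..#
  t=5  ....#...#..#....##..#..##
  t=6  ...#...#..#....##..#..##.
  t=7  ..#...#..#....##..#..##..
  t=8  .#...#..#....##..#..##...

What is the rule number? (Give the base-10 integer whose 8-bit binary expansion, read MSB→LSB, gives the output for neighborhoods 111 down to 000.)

10

  nb ###: next=.  (t=0,i=16, bit7=0)
  nb ##.: next=.  (t=0,i=4, bit6=0)
  nb #.#: next=.  (t=0,i=5, bit5=0)
  nb #..: next=.  (t=0,i=1, bit4=0)
  nb .##: next=#  (t=0,i=3, bit3=1)
  nb .#.: next=.  (t=0,i=0, bit2=0)
  nb ..#: next=#  (t=0,i=2, bit1=1)
  nb ...: next=.  (t=0,i=11, bit0=0)
  bits 00001010 = 10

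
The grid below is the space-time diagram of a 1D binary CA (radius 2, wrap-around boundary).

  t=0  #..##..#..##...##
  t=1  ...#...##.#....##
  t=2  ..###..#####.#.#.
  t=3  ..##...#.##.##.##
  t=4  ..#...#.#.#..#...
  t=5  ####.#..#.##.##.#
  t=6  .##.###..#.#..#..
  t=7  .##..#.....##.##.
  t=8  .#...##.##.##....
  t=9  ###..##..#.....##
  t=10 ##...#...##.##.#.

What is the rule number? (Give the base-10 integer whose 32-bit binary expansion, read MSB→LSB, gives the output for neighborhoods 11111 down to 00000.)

3291507671

  ##### -> #   bit 31 = 1  t=2,i=9
  ####. -> #   bit 30 = 1  t=2,i=10
  ###.# -> .   bit 29 = 0  t=2,i=11
  ###.. -> .   bit 28 = 0  t=0,i=0
  ##.## -> .   bit 27 = 0  t=3,i=11
  ##.#. -> #   bit 26 = 1  t=1,i=9
  ##..# -> .   bit 25 = 0  t=0,i=1
  ##... -> .   bit 24 = 0  t=0,i=12
  #.### -> .   bit 23 = 0  t=5,i=16
  #.##. -> .   bit 22 = 0  t=3,i=9
  #.#.# -> #   bit 21 = 1  t=2,i=13
  #.#.. -> #   bit 20 = 1  t=1,i=10
  #..## -> .   bit 19 = 0  t=0,i=2
  #..#. -> .   bit 18 = 0  t=0,i=6
  #...# -> .   bit 17 = 0  t=0,i=13
  #.... -> .   bit 16 = 0  t=1,i=12
  .#### -> .   bit 15 = 0  t=2,i=8
  .###. -> #   bit 14 = 1  t=0,i=16
  .##.# -> #   bit 13 = 1  t=1,i=8
  .##.. -> .   bit 12 = 0  t=0,i=4
  .#.## -> #   bit 11 = 1  t=3,i=8
  .#.#. -> .   bit 10 = 0  t=2,i=14
  .#..# -> #   bit 9 = 1  t=0,i=8
  .#... -> #   bit 8 = 1  t=1,i=4
  ..### -> #   bit 7 = 1  t=0,i=15
  ..##. -> #   bit 6 = 1  t=0,i=3
  ..#.# -> .   bit 5 = 0  t=3,i=7
  ..#.. -> #   bit 4 = 1  t=0,i=7
  ...## -> .   bit 3 = 0  t=0,i=14
  ...#. -> #   bit 2 = 1  t=1,i=2
  ....# -> #   bit 1 = 1  t=1,i=13
  ..... -> #   bit 0 = 1  t=4,i=16
  bits 11000100001100000110101111010111 = 3291507671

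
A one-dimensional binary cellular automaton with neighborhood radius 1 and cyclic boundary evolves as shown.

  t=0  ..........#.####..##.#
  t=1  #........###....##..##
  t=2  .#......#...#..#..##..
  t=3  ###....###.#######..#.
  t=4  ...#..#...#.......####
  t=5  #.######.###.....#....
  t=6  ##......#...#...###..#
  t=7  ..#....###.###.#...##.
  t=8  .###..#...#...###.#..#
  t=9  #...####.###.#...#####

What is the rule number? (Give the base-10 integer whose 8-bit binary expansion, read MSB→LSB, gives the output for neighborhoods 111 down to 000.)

  ### -> .   bit 7 = 0  t=0,i=13
  ##. -> .   bit 6 = 0  t=0,i=15
  #.# -> #   bit 5 = 1  t=0,i=11
  #.. -> #   bit 4 = 1  t=0,i=0
  .## -> .   bit 3 = 0  t=0,i=12
  .#. -> #   bit 2 = 1  t=0,i=10
  ..# -> #   bit 1 = 1  t=0,i=9
  ... -> .   bit 0 = 0  t=0,i=1
  bits 00110110 = 54

54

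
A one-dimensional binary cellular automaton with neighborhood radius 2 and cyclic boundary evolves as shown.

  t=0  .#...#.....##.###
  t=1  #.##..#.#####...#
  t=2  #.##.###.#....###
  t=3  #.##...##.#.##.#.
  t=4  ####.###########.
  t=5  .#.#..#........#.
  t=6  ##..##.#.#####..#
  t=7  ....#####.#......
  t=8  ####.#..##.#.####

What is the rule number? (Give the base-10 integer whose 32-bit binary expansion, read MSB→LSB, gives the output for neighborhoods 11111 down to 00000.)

610712427

  #####|.  b31=0 t=1,i=10
  ####.|.  b30=0 t=1,i=11
  ###.#|#  b29=1 t=0,i=16
  ###..|.  b28=0 t=1,i=12
  ##.##|.  b27=0 t=0,i=13
  ##.#.|#  b26=1 t=0,i=0
  ##..#|.  b25=0 t=1,i=4
  ##...|.  b24=0 t=1,i=13
  #.###|.  b23=0 t=0,i=14
  #.##.|#  b22=1 t=1,i=2
  #.#.#|#  b21=1 t=3,i=0
  #.#..|.  b20=0 t=0,i=1
  #..##|.  b19=0 t=6,i=3
  #..#.|#  b18=1 t=1,i=5
  #...#|#  b17=1 t=0,i=3
  #....|.  b16=0 t=0,i=7
  .####|#  b15=1 t=1,i=9
  .###.|.  b14=0 t=0,i=15
  .##.#|#  b13=1 t=0,i=12
  .##..|#  b12=1 t=1,i=3
  .#.##|#  b11=1 t=1,i=7
  .#.#.|.  b10=0 t=3,i=16
  .#..#|#  b9=1 t=5,i=4
  .#...|#  b8=1 t=0,i=2
  ..###|.  b7=0 t=2,i=14
  ..##.|#  b6=1 t=0,i=11
  ..#.#|#  b5=1 t=1,i=6
  ..#..|.  b4=0 t=0,i=5
  ...##|#  b3=1 t=0,i=10
  ...#.|.  b2=0 t=0,i=4
  ....#|#  b1=1 t=0,i=9
  .....|#  b0=1 t=0,i=8
  bits 00100100011001101011101101101011 = 610712427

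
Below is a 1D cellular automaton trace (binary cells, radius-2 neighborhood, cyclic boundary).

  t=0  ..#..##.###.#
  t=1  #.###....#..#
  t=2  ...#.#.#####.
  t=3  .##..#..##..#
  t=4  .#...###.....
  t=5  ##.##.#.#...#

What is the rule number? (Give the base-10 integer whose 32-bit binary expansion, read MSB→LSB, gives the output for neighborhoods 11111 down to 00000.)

2172305950

  ##### -> #   bit 31 = 1  t=2,i=9
  ####. -> .   bit 30 = 0  t=2,i=10
  ###.# -> .   bit 29 = 0  t=0,i=10
  ###.. -> .   bit 28 = 0  t=1,i=4
  ##.## -> .   bit 27 = 0  t=0,i=7
  ##.#. -> .   bit 26 = 0  t=0,i=11
  ##..# -> .   bit 25 = 0  t=3,i=3
  ##... -> #   bit 24 = 1  t=1,i=5
  #.### -> .   bit 23 = 0  t=0,i=8
  #.##. -> #   bit 22 = 1  t=3,i=1
  #.#.# -> #   bit 21 = 1  t=2,i=5
  #.#.. -> #   bit 20 = 1  t=0,i=12
  #..## -> #   bit 19 = 1  t=0,i=4
  #..#. -> .   bit 18 = 0  t=0,i=1
  #...# -> #   bit 17 = 1  t=4,i=3
  #.... -> .   bit 16 = 0  t=1,i=6
  .#### -> #   bit 15 = 1  t=2,i=8
  .###. -> #   bit 14 = 1  t=0,i=9
  .##.# -> .   bit 13 = 0  t=0,i=6
  .##.. -> .   bit 12 = 0  t=3,i=2
  .#.## -> .   bit 11 = 0  t=2,i=6
  .#.#. -> .   bit 10 = 0  t=2,i=4
  .#..# -> #   bit 9 = 1  t=0,i=0
  .#... -> .   bit 8 = 0  t=4,i=2
  ..### -> .   bit 7 = 0  t=4,i=5
  ..##. -> .   bit 6 = 0  t=0,i=5
  ..#.# -> .   bit 5 = 0  t=2,i=3
  ..#.. -> #   bit 4 = 1  t=0,i=2
  ...## -> #   bit 3 = 1  t=4,i=4
  ...#. -> #   bit 2 = 1  t=1,i=8
  ....# -> #   bit 1 = 1  t=1,i=7
  ..... -> .   bit 0 = 0  t=4,i=10
  bits 10000001011110101100001000011110 = 2172305950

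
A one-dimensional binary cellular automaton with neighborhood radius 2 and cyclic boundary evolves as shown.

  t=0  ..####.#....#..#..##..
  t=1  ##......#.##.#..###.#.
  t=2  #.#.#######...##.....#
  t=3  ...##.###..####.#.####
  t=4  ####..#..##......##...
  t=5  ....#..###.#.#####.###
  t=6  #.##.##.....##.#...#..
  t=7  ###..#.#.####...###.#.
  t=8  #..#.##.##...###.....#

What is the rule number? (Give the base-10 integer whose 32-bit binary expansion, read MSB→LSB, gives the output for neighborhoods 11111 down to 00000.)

2211057519

  [31] ##### => #  t=2,i=6
  [30] ####. => .  t=0,i=4
  [29] ###.# => .  t=0,i=5
  [28] ###.. => .  t=2,i=10
  [27] ##.## => .  t=3,i=5
  [26] ##.#. => .  t=0,i=6
  [25] ##..# => #  t=3,i=9
  [24] ##... => #  t=0,i=20
  [23] #.### => #  t=2,i=4
  [22] #.##. => #  t=1,i=0
  [21] #.#.# => .  t=1,i=20
  [20] #.#.. => .  t=0,i=7
  [19] #..## => #  t=0,i=17
  [18] #..#. => .  t=0,i=14
  [17] #...# => #  t=2,i=12
  [16] #.... => .  t=0,i=9
  [15] .#### => .  t=0,i=3
  [14] .###. => .  t=1,i=17
  [13] .##.# => .  t=1,i=11
  [12] .##.. => .  t=0,i=19
  [11] .#.## => #  t=1,i=9
  [10] .#.#. => #  t=7,i=6
  [9] .#..# => #  t=0,i=13
  [8] .#... => #  t=0,i=8
  [7] ..### => .  t=0,i=2
  [6] ..##. => #  t=0,i=18
  [5] ..#.# => #  t=1,i=8
  [4] ..#.. => .  t=0,i=12
  [3] ...## => #  t=0,i=1
  [2] ...#. => #  t=0,i=11
  [1] ....# => #  t=0,i=0
  [0] ..... => #  t=1,i=4
  bits 10000011110010100000111101101111 = 2211057519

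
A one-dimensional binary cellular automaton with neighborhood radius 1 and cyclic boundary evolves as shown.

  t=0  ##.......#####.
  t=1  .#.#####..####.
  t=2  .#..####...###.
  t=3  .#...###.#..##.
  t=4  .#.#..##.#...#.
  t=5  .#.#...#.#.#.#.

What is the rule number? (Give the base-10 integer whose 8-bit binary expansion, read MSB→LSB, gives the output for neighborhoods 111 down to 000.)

  ###|#  b7=1 t=0,i=10
  ##.|#  b6=1 t=0,i=1
  #.#|.  b5=0 t=0,i=14
  #..|.  b4=0 t=0,i=2
  .##|.  b3=0 t=0,i=0
  .#.|#  b2=1 t=1,i=1
  ..#|.  b1=0 t=0,i=8
  ...|#  b0=1 t=0,i=3
  bits 11000101 = 197

197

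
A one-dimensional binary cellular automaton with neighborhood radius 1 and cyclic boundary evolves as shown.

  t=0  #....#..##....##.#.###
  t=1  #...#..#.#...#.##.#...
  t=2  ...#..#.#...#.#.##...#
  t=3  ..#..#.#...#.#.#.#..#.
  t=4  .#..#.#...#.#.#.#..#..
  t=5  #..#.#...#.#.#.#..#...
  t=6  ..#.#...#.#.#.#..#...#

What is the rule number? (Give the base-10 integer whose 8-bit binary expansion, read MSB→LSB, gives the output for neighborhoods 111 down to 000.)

98

  ###|.  b7=0 t=0,i=20
  ##.|#  b6=1 t=0,i=0
  #.#|#  b5=1 t=0,i=16
  #..|.  b4=0 t=0,i=1
  .##|.  b3=0 t=0,i=8
  .#.|.  b2=0 t=0,i=5
  ..#|#  b1=1 t=0,i=4
  ...|.  b0=0 t=0,i=2
  bits 01100010 = 98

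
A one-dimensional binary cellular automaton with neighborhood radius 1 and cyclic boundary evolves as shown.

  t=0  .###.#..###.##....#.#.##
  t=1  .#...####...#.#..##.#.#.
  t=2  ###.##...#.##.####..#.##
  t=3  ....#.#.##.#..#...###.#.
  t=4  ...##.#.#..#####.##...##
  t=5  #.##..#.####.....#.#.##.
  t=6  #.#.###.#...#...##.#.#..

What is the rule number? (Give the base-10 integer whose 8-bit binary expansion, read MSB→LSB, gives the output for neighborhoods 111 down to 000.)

30

  ###|.  b7=0 t=0,i=2
  ##.|.  b6=0 t=0,i=3
  #.#|.  b5=0 t=0,i=0
  #..|#  b4=1 t=0,i=6
  .##|#  b3=1 t=0,i=1
  .#.|#  b2=1 t=0,i=5
  ..#|#  b1=1 t=0,i=7
  ...|.  b0=0 t=0,i=15
  bits 00011110 = 30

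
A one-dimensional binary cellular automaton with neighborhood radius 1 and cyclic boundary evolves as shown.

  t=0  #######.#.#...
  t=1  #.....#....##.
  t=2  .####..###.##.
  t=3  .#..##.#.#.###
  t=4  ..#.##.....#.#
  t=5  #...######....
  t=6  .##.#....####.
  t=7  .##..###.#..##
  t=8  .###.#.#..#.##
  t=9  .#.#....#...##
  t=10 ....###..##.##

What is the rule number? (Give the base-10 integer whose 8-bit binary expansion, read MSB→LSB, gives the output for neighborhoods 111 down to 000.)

  nb ###: next=.  (t=0,i=1, bit7=0)
  nb ##.: next=#  (t=0,i=6, bit6=1)
  nb #.#: next=.  (t=0,i=7, bit5=0)
  nb #..: next=#  (t=0,i=11, bit4=1)
  nb .##: next=#  (t=0,i=0, bit3=1)
  nb .#.: next=.  (t=0,i=8, bit2=0)
  nb ..#: next=.  (t=0,i=13, bit1=0)
  nb ...: next=#  (t=0,i=12, bit0=1)
  bits 01011001 = 89

89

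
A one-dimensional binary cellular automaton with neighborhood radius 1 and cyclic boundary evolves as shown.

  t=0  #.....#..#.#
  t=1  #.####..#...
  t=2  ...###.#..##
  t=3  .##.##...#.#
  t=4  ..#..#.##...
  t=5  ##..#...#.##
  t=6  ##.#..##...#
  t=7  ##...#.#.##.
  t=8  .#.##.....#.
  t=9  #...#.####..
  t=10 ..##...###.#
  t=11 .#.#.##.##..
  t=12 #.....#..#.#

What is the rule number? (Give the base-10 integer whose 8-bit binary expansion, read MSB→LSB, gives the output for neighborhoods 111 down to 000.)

195

  nb ###: next=#  (t=1,i=3, bit7=1)
  nb ##.: next=#  (t=0,i=0, bit6=1)
  nb #.#: next=.  (t=0,i=10, bit5=0)
  nb #..: next=.  (t=0,i=1, bit4=0)
  nb .##: next=.  (t=0,i=11, bit3=0)
  nb .#.: next=.  (t=0,i=6, bit2=0)
  nb ..#: next=#  (t=0,i=5, bit1=1)
  nb ...: next=#  (t=0,i=2, bit0=1)
  bits 11000011 = 195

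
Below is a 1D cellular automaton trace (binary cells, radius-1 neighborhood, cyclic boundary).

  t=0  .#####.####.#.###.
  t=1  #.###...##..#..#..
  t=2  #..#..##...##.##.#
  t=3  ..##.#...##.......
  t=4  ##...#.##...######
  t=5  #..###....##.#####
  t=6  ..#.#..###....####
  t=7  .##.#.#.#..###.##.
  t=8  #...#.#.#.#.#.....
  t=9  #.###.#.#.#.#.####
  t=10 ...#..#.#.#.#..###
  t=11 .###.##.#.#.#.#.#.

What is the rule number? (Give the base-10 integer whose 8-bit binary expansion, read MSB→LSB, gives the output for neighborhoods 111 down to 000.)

135

  [7] ### => #  t=0,i=2
  [6] ##. => .  t=0,i=5
  [5] #.# => .  t=0,i=6
  [4] #.. => .  t=0,i=17
  [3] .## => .  t=0,i=1
  [2] .#. => #  t=0,i=12
  [1] ..# => #  t=0,i=0
  [0] ... => #  t=1,i=6
  bits 10000111 = 135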